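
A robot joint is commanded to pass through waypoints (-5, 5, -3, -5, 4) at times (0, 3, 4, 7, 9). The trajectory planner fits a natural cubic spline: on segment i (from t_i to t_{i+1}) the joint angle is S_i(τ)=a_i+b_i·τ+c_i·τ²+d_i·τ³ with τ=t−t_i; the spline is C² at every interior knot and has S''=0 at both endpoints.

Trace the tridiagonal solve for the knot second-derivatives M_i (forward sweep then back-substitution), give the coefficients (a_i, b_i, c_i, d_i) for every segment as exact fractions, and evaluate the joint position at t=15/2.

Δ: Δ0=10/3, Δ1=-8, Δ2=-2/3, Δ3=9/2
row 1: diag=8, rhs=-68; c'=1/8, d'=-17/2
row 2: denom=8−1·1/8=63/8; d'=(44−1·-17/2)/(63/8)=20/3
row 3: denom=10−3·8/21=62/7; d'=(31−3·20/3)/(62/7)=77/62
back: M3=77/62
back: M2=20/3−8/21·77/62=192/31
back: M1=-17/2−1/8·192/31=-575/62
M: M0=0, M1=-575/62, M2=192/31, M3=77/62, M4=0
seg 0: a=-5, c=M0/2=0, d=(M1−M0)/(6·3)=-575/1116, b=Δ0−h0·(2M0+M1)/6=2965/372
seg 1: a=5, c=M1/2=-575/124, d=(M2−M1)/(6·1)=959/372, b=Δ1−h1·(2M1+M2)/6=-1105/186
seg 2: a=-3, c=M2/2=96/31, d=(M3−M2)/(6·3)=-307/1116, b=Δ2−h2·(2M2+M3)/6=-2783/372
seg 3: a=-5, c=M3/2=77/124, d=(M4−M3)/(6·2)=-77/744, b=Δ3−h3·(2M3+M4)/6=683/186
t_q=15/2 → seg 3, τ=1/2; S=-5+683/186·τ+77/124·τ²+-77/744·τ³=-5995/1984

  seg 0: a=-5 b=2965/372 c=0 d=-575/1116
  seg 1: a=5 b=-1105/186 c=-575/124 d=959/372
  seg 2: a=-3 b=-2783/372 c=96/31 d=-307/1116
  seg 3: a=-5 b=683/186 c=77/124 d=-77/744
S(15/2) = -5995/1984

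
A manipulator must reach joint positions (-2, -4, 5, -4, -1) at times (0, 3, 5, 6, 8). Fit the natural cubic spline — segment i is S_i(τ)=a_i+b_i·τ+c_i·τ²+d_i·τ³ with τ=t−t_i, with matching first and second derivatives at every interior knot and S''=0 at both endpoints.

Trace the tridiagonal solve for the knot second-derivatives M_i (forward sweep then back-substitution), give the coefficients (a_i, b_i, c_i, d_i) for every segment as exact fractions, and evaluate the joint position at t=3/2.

Δ: Δ0=-2/3, Δ1=9/2, Δ2=-9, Δ3=3/2
row 1: diag=10, rhs=31; c'=1/5, d'=31/10
row 2: denom=6−2·1/5=28/5; d'=(-81−2·31/10)/(28/5)=-109/7
row 3: denom=6−1·5/28=163/28; d'=(63−1·-109/7)/(163/28)=2200/163
back: M3=2200/163
back: M2=-109/7−5/28·2200/163=-2931/163
back: M1=31/10−1/5·-2931/163=2183/326
M: M0=0, M1=2183/326, M2=-2931/163, M3=2200/163, M4=0
seg 0: a=-2, c=M0/2=0, d=(M1−M0)/(6·3)=2183/5868, b=Δ0−h0·(2M0+M1)/6=-7853/1956
seg 1: a=-4, c=M1/2=2183/652, d=(M2−M1)/(6·2)=-8045/3912, b=Δ1−h1·(2M1+M2)/6=5897/978
seg 2: a=5, c=M2/2=-2931/326, d=(M3−M2)/(6·1)=5131/978, b=Δ2−h2·(2M2+M3)/6=-2570/489
seg 3: a=-4, c=M3/2=1100/163, d=(M4−M3)/(6·2)=-550/489, b=Δ3−h3·(2M3+M4)/6=-7333/978
t_q=3/2 → seg 0, τ=3/2; S=-2+-7853/1956·τ+0·τ²+2183/5868·τ³=-35295/5216

  seg 0: a=-2 b=-7853/1956 c=0 d=2183/5868
  seg 1: a=-4 b=5897/978 c=2183/652 d=-8045/3912
  seg 2: a=5 b=-2570/489 c=-2931/326 d=5131/978
  seg 3: a=-4 b=-7333/978 c=1100/163 d=-550/489
S(3/2) = -35295/5216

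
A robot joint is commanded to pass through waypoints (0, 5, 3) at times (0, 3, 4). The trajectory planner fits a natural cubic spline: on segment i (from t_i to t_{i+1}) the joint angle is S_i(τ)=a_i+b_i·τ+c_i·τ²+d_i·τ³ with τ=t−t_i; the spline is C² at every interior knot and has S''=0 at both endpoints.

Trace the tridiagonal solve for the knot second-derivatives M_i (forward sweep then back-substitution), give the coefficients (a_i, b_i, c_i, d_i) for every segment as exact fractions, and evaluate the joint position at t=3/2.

  seg 0: a=0 b=73/24 c=0 d=-11/72
  seg 1: a=5 b=-13/12 c=-11/8 d=11/24
S(3/2) = 259/64

Δ: Δ0=5/3, Δ1=-2
row 1: diag=8, rhs=-22; c'=1/8, d'=-11/4
back: M1=-11/4
M: M0=0, M1=-11/4, M2=0
seg 0: a=0, c=M0/2=0, d=(M1−M0)/(6·3)=-11/72, b=Δ0−h0·(2M0+M1)/6=73/24
seg 1: a=5, c=M1/2=-11/8, d=(M2−M1)/(6·1)=11/24, b=Δ1−h1·(2M1+M2)/6=-13/12
t_q=3/2 → seg 0, τ=3/2; S=0+73/24·τ+0·τ²+-11/72·τ³=259/64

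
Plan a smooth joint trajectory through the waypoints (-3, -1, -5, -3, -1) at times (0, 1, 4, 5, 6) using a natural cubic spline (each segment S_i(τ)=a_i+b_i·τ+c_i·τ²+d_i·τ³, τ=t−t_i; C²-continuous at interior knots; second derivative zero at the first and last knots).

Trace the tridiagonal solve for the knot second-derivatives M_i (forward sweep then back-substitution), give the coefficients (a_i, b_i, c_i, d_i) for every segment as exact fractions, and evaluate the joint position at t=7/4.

Δ: Δ0=2, Δ1=-4/3, Δ2=2, Δ3=2
row 1: diag=8, rhs=-20; c'=3/8, d'=-5/2
row 2: denom=8−3·3/8=55/8; d'=(20−3·-5/2)/(55/8)=4
row 3: denom=4−1·8/55=212/55; d'=(0−1·4)/(212/55)=-55/53
back: M3=-55/53
back: M2=4−8/55·-55/53=220/53
back: M1=-5/2−3/8·220/53=-215/53
M: M0=0, M1=-215/53, M2=220/53, M3=-55/53, M4=0
seg 0: a=-3, c=M0/2=0, d=(M1−M0)/(6·1)=-215/318, b=Δ0−h0·(2M0+M1)/6=851/318
seg 1: a=-1, c=M1/2=-215/106, d=(M2−M1)/(6·3)=145/318, b=Δ1−h1·(2M1+M2)/6=103/159
seg 2: a=-5, c=M2/2=110/53, d=(M3−M2)/(6·1)=-275/318, b=Δ2−h2·(2M2+M3)/6=251/318
seg 3: a=-3, c=M3/2=-55/106, d=(M4−M3)/(6·1)=55/318, b=Δ3−h3·(2M3+M4)/6=373/159
t_q=7/4 → seg 1, τ=3/4; S=-1+103/159·τ+-215/106·τ²+145/318·τ³=-9923/6784

  seg 0: a=-3 b=851/318 c=0 d=-215/318
  seg 1: a=-1 b=103/159 c=-215/106 d=145/318
  seg 2: a=-5 b=251/318 c=110/53 d=-275/318
  seg 3: a=-3 b=373/159 c=-55/106 d=55/318
S(7/4) = -9923/6784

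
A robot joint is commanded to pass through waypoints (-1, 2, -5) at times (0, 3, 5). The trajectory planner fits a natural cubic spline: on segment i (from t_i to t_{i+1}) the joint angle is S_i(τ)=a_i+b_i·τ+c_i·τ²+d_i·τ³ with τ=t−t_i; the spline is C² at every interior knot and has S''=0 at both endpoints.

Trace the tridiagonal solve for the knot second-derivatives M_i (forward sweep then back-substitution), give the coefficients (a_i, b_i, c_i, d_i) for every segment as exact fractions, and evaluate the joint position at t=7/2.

  seg 0: a=-1 b=47/20 c=0 d=-3/20
  seg 1: a=2 b=-17/10 c=-27/20 d=9/40
S(7/2) = 269/320

Δ: Δ0=1, Δ1=-7/2
row 1: diag=10, rhs=-27; c'=1/5, d'=-27/10
back: M1=-27/10
M: M0=0, M1=-27/10, M2=0
seg 0: a=-1, c=M0/2=0, d=(M1−M0)/(6·3)=-3/20, b=Δ0−h0·(2M0+M1)/6=47/20
seg 1: a=2, c=M1/2=-27/20, d=(M2−M1)/(6·2)=9/40, b=Δ1−h1·(2M1+M2)/6=-17/10
t_q=7/2 → seg 1, τ=1/2; S=2+-17/10·τ+-27/20·τ²+9/40·τ³=269/320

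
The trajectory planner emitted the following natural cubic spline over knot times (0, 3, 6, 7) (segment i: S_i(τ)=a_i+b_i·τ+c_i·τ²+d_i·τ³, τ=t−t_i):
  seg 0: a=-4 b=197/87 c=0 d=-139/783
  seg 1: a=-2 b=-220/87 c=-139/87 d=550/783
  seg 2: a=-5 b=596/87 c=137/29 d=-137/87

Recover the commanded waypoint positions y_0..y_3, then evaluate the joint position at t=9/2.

y_0 = S_0(0) = a_0 = -4
y_1 = S_1(0) = a_1 = -2
y_2 = S_2(0) = a_2 = -5
y_3 = S_2(1) = 5
t_q=9/2 is in segment 1 (τ=3/2); S_1(τ)=-407/58

y_0=-4 y_1=-2 y_2=-5 y_3=5
S(9/2) = -407/58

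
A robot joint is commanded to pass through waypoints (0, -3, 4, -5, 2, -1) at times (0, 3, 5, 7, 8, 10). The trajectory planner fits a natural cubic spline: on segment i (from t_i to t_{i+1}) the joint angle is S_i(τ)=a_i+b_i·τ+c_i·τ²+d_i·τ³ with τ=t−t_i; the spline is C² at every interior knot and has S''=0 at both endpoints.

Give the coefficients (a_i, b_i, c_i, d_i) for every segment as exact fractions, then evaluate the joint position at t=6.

Δ: Δ0=-1, Δ1=7/2, Δ2=-9/2, Δ3=7, Δ4=-3/2
row 1: diag=10, rhs=27; c'=1/5, d'=27/10
row 2: denom=8−2·1/5=38/5; d'=(-48−2·27/10)/(38/5)=-267/38
row 3: denom=6−2·5/19=104/19; d'=(69−2·-267/38)/(104/19)=789/52
row 4: denom=6−1·19/104=605/104; d'=(-51−1·789/52)/(605/104)=-6882/605
back: M4=-6882/605
back: M3=789/52−19/104·-6882/605=10437/605
back: M2=-267/38−5/19·10437/605=-2799/242
back: M1=27/10−1/5·-2799/242=3033/605
M: M0=0, M1=3033/605, M2=-2799/242, M3=10437/605, M4=-6882/605, M5=0
seg 0: a=0, c=M0/2=0, d=(M1−M0)/(6·3)=337/1210, b=Δ0−h0·(2M0+M1)/6=-4243/1210
seg 1: a=-3, c=M1/2=3033/1210, d=(M2−M1)/(6·2)=-6687/4840, b=Δ1−h1·(2M1+M2)/6=2428/605
seg 2: a=4, c=M2/2=-2799/484, d=(M3−M2)/(6·2)=11623/4840, b=Δ2−h2·(2M2+M3)/6=-3073/1210
seg 3: a=-5, c=M3/2=10437/1210, d=(M4−M3)/(6·1)=-5773/1210, b=Δ3−h3·(2M3+M4)/6=173/55
seg 4: a=2, c=M4/2=-3441/605, d=(M5−M4)/(6·2)=1147/1210, b=Δ4−h4·(2M4+M5)/6=7361/1210
t_q=6 → seg 2, τ=1; S=4+-3073/1210·τ+-2799/484·τ²+11623/4840·τ³=-9299/4840

  seg 0: a=0 b=-4243/1210 c=0 d=337/1210
  seg 1: a=-3 b=2428/605 c=3033/1210 d=-6687/4840
  seg 2: a=4 b=-3073/1210 c=-2799/484 d=11623/4840
  seg 3: a=-5 b=173/55 c=10437/1210 d=-5773/1210
  seg 4: a=2 b=7361/1210 c=-3441/605 d=1147/1210
S(6) = -9299/4840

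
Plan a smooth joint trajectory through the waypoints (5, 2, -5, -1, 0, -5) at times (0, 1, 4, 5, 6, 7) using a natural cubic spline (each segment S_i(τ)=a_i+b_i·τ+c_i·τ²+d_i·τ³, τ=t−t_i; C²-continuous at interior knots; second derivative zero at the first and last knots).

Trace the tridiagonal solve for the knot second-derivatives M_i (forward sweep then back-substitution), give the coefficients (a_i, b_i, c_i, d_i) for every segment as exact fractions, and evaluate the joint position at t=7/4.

  seg 0: a=5 b=-6460/2379 c=0 d=-677/2379
  seg 1: a=2 b=-8491/2379 c=-677/793 d=3011/7137
  seg 2: a=-5 b=494/183 c=2334/793 d=-3908/2379
  seg 3: a=-1 b=8702/2379 c=-1574/793 d=-1601/2379
  seg 4: a=0 b=-5545/2379 c=-3175/793 d=3175/2379
S(7/4) = -49691/50752

Δ: Δ0=-3, Δ1=-7/3, Δ2=4, Δ3=1, Δ4=-5
row 1: diag=8, rhs=4; c'=3/8, d'=1/2
row 2: denom=8−3·3/8=55/8; d'=(38−3·1/2)/(55/8)=292/55
row 3: denom=4−1·8/55=212/55; d'=(-18−1·292/55)/(212/55)=-641/106
row 4: denom=4−1·55/212=793/212; d'=(-36−1·-641/106)/(793/212)=-6350/793
back: M4=-6350/793
back: M3=-641/106−55/212·-6350/793=-3148/793
back: M2=292/55−8/55·-3148/793=4668/793
back: M1=1/2−3/8·4668/793=-1354/793
M: M0=0, M1=-1354/793, M2=4668/793, M3=-3148/793, M4=-6350/793, M5=0
seg 0: a=5, c=M0/2=0, d=(M1−M0)/(6·1)=-677/2379, b=Δ0−h0·(2M0+M1)/6=-6460/2379
seg 1: a=2, c=M1/2=-677/793, d=(M2−M1)/(6·3)=3011/7137, b=Δ1−h1·(2M1+M2)/6=-8491/2379
seg 2: a=-5, c=M2/2=2334/793, d=(M3−M2)/(6·1)=-3908/2379, b=Δ2−h2·(2M2+M3)/6=494/183
seg 3: a=-1, c=M3/2=-1574/793, d=(M4−M3)/(6·1)=-1601/2379, b=Δ3−h3·(2M3+M4)/6=8702/2379
seg 4: a=0, c=M4/2=-3175/793, d=(M5−M4)/(6·1)=3175/2379, b=Δ4−h4·(2M4+M5)/6=-5545/2379
t_q=7/4 → seg 1, τ=3/4; S=2+-8491/2379·τ+-677/793·τ²+3011/7137·τ³=-49691/50752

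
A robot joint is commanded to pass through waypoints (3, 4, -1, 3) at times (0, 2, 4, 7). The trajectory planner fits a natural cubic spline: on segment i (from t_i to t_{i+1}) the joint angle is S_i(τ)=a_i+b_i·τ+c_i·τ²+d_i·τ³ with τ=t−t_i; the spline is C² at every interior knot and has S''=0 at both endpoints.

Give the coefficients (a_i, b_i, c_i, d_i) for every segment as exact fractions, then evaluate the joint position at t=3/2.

  seg 0: a=3 b=85/57 c=0 d=-113/456
  seg 1: a=4 b=-169/114 c=-113/76 d=223/456
  seg 2: a=-1 b=-89/57 c=55/38 d=-55/342
S(3/2) = 5351/1216

Δ: Δ0=1/2, Δ1=-5/2, Δ2=4/3
row 1: diag=8, rhs=-18; c'=1/4, d'=-9/4
row 2: denom=10−2·1/4=19/2; d'=(23−2·-9/4)/(19/2)=55/19
back: M2=55/19
back: M1=-9/4−1/4·55/19=-113/38
M: M0=0, M1=-113/38, M2=55/19, M3=0
seg 0: a=3, c=M0/2=0, d=(M1−M0)/(6·2)=-113/456, b=Δ0−h0·(2M0+M1)/6=85/57
seg 1: a=4, c=M1/2=-113/76, d=(M2−M1)/(6·2)=223/456, b=Δ1−h1·(2M1+M2)/6=-169/114
seg 2: a=-1, c=M2/2=55/38, d=(M3−M2)/(6·3)=-55/342, b=Δ2−h2·(2M2+M3)/6=-89/57
t_q=3/2 → seg 0, τ=3/2; S=3+85/57·τ+0·τ²+-113/456·τ³=5351/1216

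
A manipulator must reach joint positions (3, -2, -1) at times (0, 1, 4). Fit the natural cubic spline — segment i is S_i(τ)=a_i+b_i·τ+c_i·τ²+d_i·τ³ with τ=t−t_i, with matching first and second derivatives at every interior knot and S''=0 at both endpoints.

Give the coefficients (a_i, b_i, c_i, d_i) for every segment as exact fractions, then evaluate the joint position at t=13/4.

Δ: Δ0=-5, Δ1=1/3
row 1: diag=8, rhs=32; c'=3/8, d'=4
back: M1=4
M: M0=0, M1=4, M2=0
seg 0: a=3, c=M0/2=0, d=(M1−M0)/(6·1)=2/3, b=Δ0−h0·(2M0+M1)/6=-17/3
seg 1: a=-2, c=M1/2=2, d=(M2−M1)/(6·3)=-2/9, b=Δ1−h1·(2M1+M2)/6=-11/3
t_q=13/4 → seg 1, τ=9/4; S=-2+-11/3·τ+2·τ²+-2/9·τ³=-85/32

  seg 0: a=3 b=-17/3 c=0 d=2/3
  seg 1: a=-2 b=-11/3 c=2 d=-2/9
S(13/4) = -85/32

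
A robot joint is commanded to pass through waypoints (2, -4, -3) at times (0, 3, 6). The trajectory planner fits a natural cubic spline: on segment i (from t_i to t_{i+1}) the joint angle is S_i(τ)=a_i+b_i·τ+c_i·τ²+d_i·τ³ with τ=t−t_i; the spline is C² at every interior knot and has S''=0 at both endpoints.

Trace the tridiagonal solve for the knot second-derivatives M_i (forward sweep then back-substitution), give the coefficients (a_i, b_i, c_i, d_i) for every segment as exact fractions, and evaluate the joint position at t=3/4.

Δ: Δ0=-2, Δ1=1/3
row 1: diag=12, rhs=14; c'=1/4, d'=7/6
back: M1=7/6
M: M0=0, M1=7/6, M2=0
seg 0: a=2, c=M0/2=0, d=(M1−M0)/(6·3)=7/108, b=Δ0−h0·(2M0+M1)/6=-31/12
seg 1: a=-4, c=M1/2=7/12, d=(M2−M1)/(6·3)=-7/108, b=Δ1−h1·(2M1+M2)/6=-5/6
t_q=3/4 → seg 0, τ=3/4; S=2+-31/12·τ+0·τ²+7/108·τ³=23/256

  seg 0: a=2 b=-31/12 c=0 d=7/108
  seg 1: a=-4 b=-5/6 c=7/12 d=-7/108
S(3/4) = 23/256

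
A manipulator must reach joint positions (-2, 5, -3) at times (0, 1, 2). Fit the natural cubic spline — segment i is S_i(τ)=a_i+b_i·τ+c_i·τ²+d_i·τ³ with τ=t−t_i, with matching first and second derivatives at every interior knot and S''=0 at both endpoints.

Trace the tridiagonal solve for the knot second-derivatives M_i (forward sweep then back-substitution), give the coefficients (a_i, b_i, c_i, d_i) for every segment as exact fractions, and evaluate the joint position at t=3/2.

  seg 0: a=-2 b=43/4 c=0 d=-15/4
  seg 1: a=5 b=-1/2 c=-45/4 d=15/4
S(3/2) = 77/32

Δ: Δ0=7, Δ1=-8
row 1: diag=4, rhs=-90; c'=1/4, d'=-45/2
back: M1=-45/2
M: M0=0, M1=-45/2, M2=0
seg 0: a=-2, c=M0/2=0, d=(M1−M0)/(6·1)=-15/4, b=Δ0−h0·(2M0+M1)/6=43/4
seg 1: a=5, c=M1/2=-45/4, d=(M2−M1)/(6·1)=15/4, b=Δ1−h1·(2M1+M2)/6=-1/2
t_q=3/2 → seg 1, τ=1/2; S=5+-1/2·τ+-45/4·τ²+15/4·τ³=77/32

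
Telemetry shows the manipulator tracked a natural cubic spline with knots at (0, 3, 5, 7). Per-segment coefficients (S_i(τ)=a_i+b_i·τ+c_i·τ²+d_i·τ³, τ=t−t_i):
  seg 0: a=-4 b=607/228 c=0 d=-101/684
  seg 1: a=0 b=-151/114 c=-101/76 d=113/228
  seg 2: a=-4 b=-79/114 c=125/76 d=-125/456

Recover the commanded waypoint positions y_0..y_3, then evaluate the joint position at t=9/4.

y_0=-4 y_1=0 y_2=-4 y_3=-1
S(9/4) = 1499/4864

y_0 = S_0(0) = a_0 = -4
y_1 = S_1(0) = a_1 = 0
y_2 = S_2(0) = a_2 = -4
y_3 = S_2(2) = -1
t_q=9/4 is in segment 0 (τ=9/4); S_0(τ)=1499/4864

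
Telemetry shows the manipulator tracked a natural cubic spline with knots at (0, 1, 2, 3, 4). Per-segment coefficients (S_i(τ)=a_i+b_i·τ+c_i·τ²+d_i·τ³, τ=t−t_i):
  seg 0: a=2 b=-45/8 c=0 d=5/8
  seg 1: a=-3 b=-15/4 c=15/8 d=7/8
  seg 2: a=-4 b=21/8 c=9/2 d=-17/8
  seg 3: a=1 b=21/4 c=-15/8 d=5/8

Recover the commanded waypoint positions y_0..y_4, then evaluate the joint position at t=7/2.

y_0 = S_0(0) = a_0 = 2
y_1 = S_1(0) = a_1 = -3
y_2 = S_2(0) = a_2 = -4
y_3 = S_3(0) = a_3 = 1
y_4 = S_3(1) = 5
t_q=7/2 is in segment 3 (τ=1/2); S_3(τ)=207/64

y_0=2 y_1=-3 y_2=-4 y_3=1 y_4=5
S(7/2) = 207/64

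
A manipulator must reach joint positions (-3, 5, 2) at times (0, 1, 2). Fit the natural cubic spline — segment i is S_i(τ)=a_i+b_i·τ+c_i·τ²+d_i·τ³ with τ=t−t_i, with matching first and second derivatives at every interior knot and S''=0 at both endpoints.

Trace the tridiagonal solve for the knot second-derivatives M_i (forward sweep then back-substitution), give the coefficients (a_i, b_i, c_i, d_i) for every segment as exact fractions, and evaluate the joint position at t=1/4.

  seg 0: a=-3 b=43/4 c=0 d=-11/4
  seg 1: a=5 b=5/2 c=-33/4 d=11/4
S(1/4) = -91/256

Δ: Δ0=8, Δ1=-3
row 1: diag=4, rhs=-66; c'=1/4, d'=-33/2
back: M1=-33/2
M: M0=0, M1=-33/2, M2=0
seg 0: a=-3, c=M0/2=0, d=(M1−M0)/(6·1)=-11/4, b=Δ0−h0·(2M0+M1)/6=43/4
seg 1: a=5, c=M1/2=-33/4, d=(M2−M1)/(6·1)=11/4, b=Δ1−h1·(2M1+M2)/6=5/2
t_q=1/4 → seg 0, τ=1/4; S=-3+43/4·τ+0·τ²+-11/4·τ³=-91/256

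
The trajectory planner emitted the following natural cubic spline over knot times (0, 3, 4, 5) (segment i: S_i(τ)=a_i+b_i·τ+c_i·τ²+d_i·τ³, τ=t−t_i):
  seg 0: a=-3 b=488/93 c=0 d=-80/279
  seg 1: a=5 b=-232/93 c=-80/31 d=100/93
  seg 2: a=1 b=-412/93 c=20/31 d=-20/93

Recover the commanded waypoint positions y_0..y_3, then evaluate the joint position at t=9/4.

y_0 = S_0(0) = a_0 = -3
y_1 = S_1(0) = a_1 = 5
y_2 = S_2(0) = a_2 = 1
y_3 = S_2(1) = -3
t_q=9/4 is in segment 0 (τ=9/4); S_0(τ)=687/124

y_0=-3 y_1=5 y_2=1 y_3=-3
S(9/4) = 687/124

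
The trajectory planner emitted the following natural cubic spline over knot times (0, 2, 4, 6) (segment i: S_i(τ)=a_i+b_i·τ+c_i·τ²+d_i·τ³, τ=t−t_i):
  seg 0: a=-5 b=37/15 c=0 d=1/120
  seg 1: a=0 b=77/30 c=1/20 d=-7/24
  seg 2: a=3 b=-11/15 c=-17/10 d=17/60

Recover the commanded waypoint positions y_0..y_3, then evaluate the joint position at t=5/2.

y_0=-5 y_1=0 y_2=3 y_3=-3
S(5/2) = 403/320

y_0 = S_0(0) = a_0 = -5
y_1 = S_1(0) = a_1 = 0
y_2 = S_2(0) = a_2 = 3
y_3 = S_2(2) = -3
t_q=5/2 is in segment 1 (τ=1/2); S_1(τ)=403/320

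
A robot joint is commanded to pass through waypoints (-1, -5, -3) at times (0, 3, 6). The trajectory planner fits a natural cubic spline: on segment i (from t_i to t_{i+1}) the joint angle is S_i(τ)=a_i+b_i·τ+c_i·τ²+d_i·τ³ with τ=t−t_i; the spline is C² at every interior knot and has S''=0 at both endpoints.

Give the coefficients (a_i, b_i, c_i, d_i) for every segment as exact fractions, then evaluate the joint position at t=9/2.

Δ: Δ0=-4/3, Δ1=2/3
row 1: diag=12, rhs=12; c'=1/4, d'=1
back: M1=1
M: M0=0, M1=1, M2=0
seg 0: a=-1, c=M0/2=0, d=(M1−M0)/(6·3)=1/18, b=Δ0−h0·(2M0+M1)/6=-11/6
seg 1: a=-5, c=M1/2=1/2, d=(M2−M1)/(6·3)=-1/18, b=Δ1−h1·(2M1+M2)/6=-1/3
t_q=9/2 → seg 1, τ=3/2; S=-5+-1/3·τ+1/2·τ²+-1/18·τ³=-73/16

  seg 0: a=-1 b=-11/6 c=0 d=1/18
  seg 1: a=-5 b=-1/3 c=1/2 d=-1/18
S(9/2) = -73/16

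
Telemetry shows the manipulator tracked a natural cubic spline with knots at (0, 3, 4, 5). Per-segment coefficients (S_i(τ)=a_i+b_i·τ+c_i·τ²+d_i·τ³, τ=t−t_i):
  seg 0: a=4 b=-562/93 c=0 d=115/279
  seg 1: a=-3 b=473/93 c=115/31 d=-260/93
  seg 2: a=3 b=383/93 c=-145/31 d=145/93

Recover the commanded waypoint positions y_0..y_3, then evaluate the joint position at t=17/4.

y_0 = S_0(0) = a_0 = 4
y_1 = S_1(0) = a_1 = -3
y_2 = S_2(0) = a_2 = 3
y_3 = S_2(1) = 4
t_q=17/4 is in segment 2 (τ=1/4); S_2(τ)=7463/1984

y_0=4 y_1=-3 y_2=3 y_3=4
S(17/4) = 7463/1984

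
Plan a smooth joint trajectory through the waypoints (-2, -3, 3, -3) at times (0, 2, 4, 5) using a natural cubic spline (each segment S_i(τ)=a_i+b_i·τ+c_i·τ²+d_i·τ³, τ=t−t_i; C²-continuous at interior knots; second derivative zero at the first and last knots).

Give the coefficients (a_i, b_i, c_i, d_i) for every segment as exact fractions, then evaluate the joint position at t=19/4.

  seg 0: a=-2 b=-25/11 c=0 d=39/88
  seg 1: a=-3 b=67/22 c=117/44 d=-59/44
  seg 2: a=3 b=-53/22 c=-237/44 d=79/44
S(19/4) = -3039/2816

Δ: Δ0=-1/2, Δ1=3, Δ2=-6
row 1: diag=8, rhs=21; c'=1/4, d'=21/8
row 2: denom=6−2·1/4=11/2; d'=(-54−2·21/8)/(11/2)=-237/22
back: M2=-237/22
back: M1=21/8−1/4·-237/22=117/22
M: M0=0, M1=117/22, M2=-237/22, M3=0
seg 0: a=-2, c=M0/2=0, d=(M1−M0)/(6·2)=39/88, b=Δ0−h0·(2M0+M1)/6=-25/11
seg 1: a=-3, c=M1/2=117/44, d=(M2−M1)/(6·2)=-59/44, b=Δ1−h1·(2M1+M2)/6=67/22
seg 2: a=3, c=M2/2=-237/44, d=(M3−M2)/(6·1)=79/44, b=Δ2−h2·(2M2+M3)/6=-53/22
t_q=19/4 → seg 2, τ=3/4; S=3+-53/22·τ+-237/44·τ²+79/44·τ³=-3039/2816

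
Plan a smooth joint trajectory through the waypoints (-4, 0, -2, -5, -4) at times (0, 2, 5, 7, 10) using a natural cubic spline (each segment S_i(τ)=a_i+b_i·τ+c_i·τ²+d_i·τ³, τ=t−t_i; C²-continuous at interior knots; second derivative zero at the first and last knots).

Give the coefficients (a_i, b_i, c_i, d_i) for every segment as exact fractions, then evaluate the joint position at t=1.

  seg 0: a=-4 b=218/87 c=0 d=-11/87
  seg 1: a=0 b=86/87 c=-22/29 d=2/29
  seg 2: a=-2 b=-148/87 c=-4/29 d=83/696
  seg 3: a=-5 b=-143/174 c=67/116 d=-67/1044
S(1) = -47/29

Δ: Δ0=2, Δ1=-2/3, Δ2=-3/2, Δ3=1/3
row 1: diag=10, rhs=-16; c'=3/10, d'=-8/5
row 2: denom=10−3·3/10=91/10; d'=(-5−3·-8/5)/(91/10)=-2/91
row 3: denom=10−2·20/91=870/91; d'=(11−2·-2/91)/(870/91)=67/58
back: M3=67/58
back: M2=-2/91−20/91·67/58=-8/29
back: M1=-8/5−3/10·-8/29=-44/29
M: M0=0, M1=-44/29, M2=-8/29, M3=67/58, M4=0
seg 0: a=-4, c=M0/2=0, d=(M1−M0)/(6·2)=-11/87, b=Δ0−h0·(2M0+M1)/6=218/87
seg 1: a=0, c=M1/2=-22/29, d=(M2−M1)/(6·3)=2/29, b=Δ1−h1·(2M1+M2)/6=86/87
seg 2: a=-2, c=M2/2=-4/29, d=(M3−M2)/(6·2)=83/696, b=Δ2−h2·(2M2+M3)/6=-148/87
seg 3: a=-5, c=M3/2=67/116, d=(M4−M3)/(6·3)=-67/1044, b=Δ3−h3·(2M3+M4)/6=-143/174
t_q=1 → seg 0, τ=1; S=-4+218/87·τ+0·τ²+-11/87·τ³=-47/29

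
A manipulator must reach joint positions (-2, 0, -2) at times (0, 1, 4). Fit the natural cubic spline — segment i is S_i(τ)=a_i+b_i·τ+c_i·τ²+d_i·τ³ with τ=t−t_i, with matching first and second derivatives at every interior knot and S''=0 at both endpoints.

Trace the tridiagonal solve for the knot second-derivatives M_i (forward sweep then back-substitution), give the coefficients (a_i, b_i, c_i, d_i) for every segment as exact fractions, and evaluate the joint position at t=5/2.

  seg 0: a=-2 b=7/3 c=0 d=-1/3
  seg 1: a=0 b=4/3 c=-1 d=1/9
S(5/2) = 1/8

Δ: Δ0=2, Δ1=-2/3
row 1: diag=8, rhs=-16; c'=3/8, d'=-2
back: M1=-2
M: M0=0, M1=-2, M2=0
seg 0: a=-2, c=M0/2=0, d=(M1−M0)/(6·1)=-1/3, b=Δ0−h0·(2M0+M1)/6=7/3
seg 1: a=0, c=M1/2=-1, d=(M2−M1)/(6·3)=1/9, b=Δ1−h1·(2M1+M2)/6=4/3
t_q=5/2 → seg 1, τ=3/2; S=0+4/3·τ+-1·τ²+1/9·τ³=1/8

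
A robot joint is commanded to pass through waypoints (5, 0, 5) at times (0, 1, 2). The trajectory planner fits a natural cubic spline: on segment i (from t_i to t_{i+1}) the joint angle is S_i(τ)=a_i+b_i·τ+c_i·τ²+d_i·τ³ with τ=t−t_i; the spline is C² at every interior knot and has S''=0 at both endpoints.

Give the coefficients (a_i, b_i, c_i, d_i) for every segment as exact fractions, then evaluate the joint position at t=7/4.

Δ: Δ0=-5, Δ1=5
row 1: diag=4, rhs=60; c'=1/4, d'=15
back: M1=15
M: M0=0, M1=15, M2=0
seg 0: a=5, c=M0/2=0, d=(M1−M0)/(6·1)=5/2, b=Δ0−h0·(2M0+M1)/6=-15/2
seg 1: a=0, c=M1/2=15/2, d=(M2−M1)/(6·1)=-5/2, b=Δ1−h1·(2M1+M2)/6=0
t_q=7/4 → seg 1, τ=3/4; S=0+0·τ+15/2·τ²+-5/2·τ³=405/128

  seg 0: a=5 b=-15/2 c=0 d=5/2
  seg 1: a=0 b=0 c=15/2 d=-5/2
S(7/4) = 405/128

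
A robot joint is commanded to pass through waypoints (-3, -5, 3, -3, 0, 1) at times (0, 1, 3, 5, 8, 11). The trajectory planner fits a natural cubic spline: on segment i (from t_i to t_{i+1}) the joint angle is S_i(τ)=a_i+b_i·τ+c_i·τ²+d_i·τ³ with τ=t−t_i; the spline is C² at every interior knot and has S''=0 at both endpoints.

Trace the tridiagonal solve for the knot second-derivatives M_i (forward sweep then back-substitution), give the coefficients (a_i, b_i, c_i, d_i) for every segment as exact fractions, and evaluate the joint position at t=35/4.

  seg 0: a=-3 b=-7993/2298 c=0 d=3397/2298
  seg 1: a=-5 b=1099/1149 c=3397/766 d=-3347/2298
  seg 2: a=3 b=1399/1149 c=-3297/766 d=5045/4596
  seg 3: a=-3 b=-3248/1149 c=874/383 d=-3469/10341
  seg 4: a=0 b=2077/1149 c=-847/1149 d=847/10341
S(35/4) = 23915/24512

Δ: Δ0=-2, Δ1=4, Δ2=-3, Δ3=1, Δ4=1/3
row 1: diag=6, rhs=36; c'=1/3, d'=6
row 2: denom=8−2·1/3=22/3; d'=(-42−2·6)/(22/3)=-81/11
row 3: denom=10−2·3/11=104/11; d'=(24−2·-81/11)/(104/11)=213/52
row 4: denom=12−3·33/104=1149/104; d'=(-4−3·213/52)/(1149/104)=-1694/1149
back: M4=-1694/1149
back: M3=213/52−33/104·-1694/1149=1748/383
back: M2=-81/11−3/11·1748/383=-3297/383
back: M1=6−1/3·-3297/383=3397/383
M: M0=0, M1=3397/383, M2=-3297/383, M3=1748/383, M4=-1694/1149, M5=0
seg 0: a=-3, c=M0/2=0, d=(M1−M0)/(6·1)=3397/2298, b=Δ0−h0·(2M0+M1)/6=-7993/2298
seg 1: a=-5, c=M1/2=3397/766, d=(M2−M1)/(6·2)=-3347/2298, b=Δ1−h1·(2M1+M2)/6=1099/1149
seg 2: a=3, c=M2/2=-3297/766, d=(M3−M2)/(6·2)=5045/4596, b=Δ2−h2·(2M2+M3)/6=1399/1149
seg 3: a=-3, c=M3/2=874/383, d=(M4−M3)/(6·3)=-3469/10341, b=Δ3−h3·(2M3+M4)/6=-3248/1149
seg 4: a=0, c=M4/2=-847/1149, d=(M5−M4)/(6·3)=847/10341, b=Δ4−h4·(2M4+M5)/6=2077/1149
t_q=35/4 → seg 4, τ=3/4; S=0+2077/1149·τ+-847/1149·τ²+847/10341·τ³=23915/24512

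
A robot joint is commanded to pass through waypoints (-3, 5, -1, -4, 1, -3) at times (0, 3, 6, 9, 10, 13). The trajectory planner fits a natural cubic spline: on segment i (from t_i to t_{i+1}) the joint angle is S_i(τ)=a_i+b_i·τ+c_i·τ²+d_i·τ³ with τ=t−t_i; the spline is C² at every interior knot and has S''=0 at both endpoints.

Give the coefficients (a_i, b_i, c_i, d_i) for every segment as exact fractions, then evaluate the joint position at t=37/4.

  seg 0: a=-3 b=1076/283 c=0 d=-964/7641
  seg 1: a=5 b=112/283 c=-964/849 d=286/2547
  seg 2: a=-1 b=-958/283 c=-106/849 d=781/2547
  seg 3: a=-4 b=1173/283 c=2237/849 d=-1511/849
  seg 4: a=1 b=3460/849 c=-2296/849 d=2296/7641
S(37/4) = -51201/18112

Δ: Δ0=8/3, Δ1=-2, Δ2=-1, Δ3=5, Δ4=-4/3
row 1: diag=12, rhs=-28; c'=1/4, d'=-7/3
row 2: denom=12−3·1/4=45/4; d'=(6−3·-7/3)/(45/4)=52/45
row 3: denom=8−3·4/15=36/5; d'=(36−3·52/45)/(36/5)=122/27
row 4: denom=8−1·5/36=283/36; d'=(-38−1·122/27)/(283/36)=-4592/849
back: M4=-4592/849
back: M3=122/27−5/36·-4592/849=4474/849
back: M2=52/45−4/15·4474/849=-212/849
back: M1=-7/3−1/4·-212/849=-1928/849
M: M0=0, M1=-1928/849, M2=-212/849, M3=4474/849, M4=-4592/849, M5=0
seg 0: a=-3, c=M0/2=0, d=(M1−M0)/(6·3)=-964/7641, b=Δ0−h0·(2M0+M1)/6=1076/283
seg 1: a=5, c=M1/2=-964/849, d=(M2−M1)/(6·3)=286/2547, b=Δ1−h1·(2M1+M2)/6=112/283
seg 2: a=-1, c=M2/2=-106/849, d=(M3−M2)/(6·3)=781/2547, b=Δ2−h2·(2M2+M3)/6=-958/283
seg 3: a=-4, c=M3/2=2237/849, d=(M4−M3)/(6·1)=-1511/849, b=Δ3−h3·(2M3+M4)/6=1173/283
seg 4: a=1, c=M4/2=-2296/849, d=(M5−M4)/(6·3)=2296/7641, b=Δ4−h4·(2M4+M5)/6=3460/849
t_q=37/4 → seg 3, τ=1/4; S=-4+1173/283·τ+2237/849·τ²+-1511/849·τ³=-51201/18112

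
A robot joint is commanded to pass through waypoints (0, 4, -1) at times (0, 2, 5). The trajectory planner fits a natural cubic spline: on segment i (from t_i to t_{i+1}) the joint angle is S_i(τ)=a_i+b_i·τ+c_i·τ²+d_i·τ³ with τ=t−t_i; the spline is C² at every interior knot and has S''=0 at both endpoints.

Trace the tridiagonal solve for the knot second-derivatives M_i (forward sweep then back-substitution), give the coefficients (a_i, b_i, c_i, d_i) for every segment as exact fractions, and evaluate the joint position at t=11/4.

Δ: Δ0=2, Δ1=-5/3
row 1: diag=10, rhs=-22; c'=3/10, d'=-11/5
back: M1=-11/5
M: M0=0, M1=-11/5, M2=0
seg 0: a=0, c=M0/2=0, d=(M1−M0)/(6·2)=-11/60, b=Δ0−h0·(2M0+M1)/6=41/15
seg 1: a=4, c=M1/2=-11/10, d=(M2−M1)/(6·3)=11/90, b=Δ1−h1·(2M1+M2)/6=8/15
t_q=11/4 → seg 1, τ=3/4; S=4+8/15·τ+-11/10·τ²+11/90·τ³=2453/640

  seg 0: a=0 b=41/15 c=0 d=-11/60
  seg 1: a=4 b=8/15 c=-11/10 d=11/90
S(11/4) = 2453/640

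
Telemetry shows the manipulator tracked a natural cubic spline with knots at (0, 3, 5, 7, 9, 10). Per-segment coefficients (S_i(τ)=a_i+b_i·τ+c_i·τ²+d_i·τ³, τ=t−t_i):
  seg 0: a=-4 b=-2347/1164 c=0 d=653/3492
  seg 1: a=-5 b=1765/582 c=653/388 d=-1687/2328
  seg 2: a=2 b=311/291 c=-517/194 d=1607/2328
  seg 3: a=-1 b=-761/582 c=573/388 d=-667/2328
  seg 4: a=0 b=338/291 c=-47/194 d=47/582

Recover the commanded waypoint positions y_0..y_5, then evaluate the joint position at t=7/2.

y_0 = S_0(0) = a_0 = -4
y_1 = S_1(0) = a_1 = -5
y_2 = S_2(0) = a_2 = 2
y_3 = S_3(0) = a_3 = -1
y_4 = S_4(0) = a_4 = 0
y_5 = S_4(1) = 1
t_q=7/2 is in segment 1 (τ=1/2); S_1(τ)=-19577/6208

y_0=-4 y_1=-5 y_2=2 y_3=-1 y_4=0 y_5=1
S(7/2) = -19577/6208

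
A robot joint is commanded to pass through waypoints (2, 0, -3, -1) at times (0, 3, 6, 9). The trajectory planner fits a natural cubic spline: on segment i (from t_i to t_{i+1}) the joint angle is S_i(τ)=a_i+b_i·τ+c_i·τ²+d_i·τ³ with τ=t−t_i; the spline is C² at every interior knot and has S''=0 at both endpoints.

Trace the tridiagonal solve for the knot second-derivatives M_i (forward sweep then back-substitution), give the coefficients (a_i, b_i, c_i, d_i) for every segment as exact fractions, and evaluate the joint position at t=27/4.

Δ: Δ0=-2/3, Δ1=-1, Δ2=2/3
row 1: diag=12, rhs=-2; c'=1/4, d'=-1/6
row 2: denom=12−3·1/4=45/4; d'=(10−3·-1/6)/(45/4)=14/15
back: M2=14/15
back: M1=-1/6−1/4·14/15=-2/5
M: M0=0, M1=-2/5, M2=14/15, M3=0
seg 0: a=2, c=M0/2=0, d=(M1−M0)/(6·3)=-1/45, b=Δ0−h0·(2M0+M1)/6=-7/15
seg 1: a=0, c=M1/2=-1/5, d=(M2−M1)/(6·3)=2/27, b=Δ1−h1·(2M1+M2)/6=-16/15
seg 2: a=-3, c=M2/2=7/15, d=(M3−M2)/(6·3)=-7/135, b=Δ2−h2·(2M2+M3)/6=-4/15
t_q=27/4 → seg 2, τ=3/4; S=-3+-4/15·τ+7/15·τ²+-7/135·τ³=-947/320

  seg 0: a=2 b=-7/15 c=0 d=-1/45
  seg 1: a=0 b=-16/15 c=-1/5 d=2/27
  seg 2: a=-3 b=-4/15 c=7/15 d=-7/135
S(27/4) = -947/320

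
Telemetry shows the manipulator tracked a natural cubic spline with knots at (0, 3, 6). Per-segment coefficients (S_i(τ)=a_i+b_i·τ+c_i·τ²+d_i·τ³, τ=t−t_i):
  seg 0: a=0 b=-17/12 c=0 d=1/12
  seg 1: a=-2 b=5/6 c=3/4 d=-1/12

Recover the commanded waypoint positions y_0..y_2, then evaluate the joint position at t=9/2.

y_0 = S_0(0) = a_0 = 0
y_1 = S_1(0) = a_1 = -2
y_2 = S_1(3) = 5
t_q=9/2 is in segment 1 (τ=3/2); S_1(τ)=21/32

y_0=0 y_1=-2 y_2=5
S(9/2) = 21/32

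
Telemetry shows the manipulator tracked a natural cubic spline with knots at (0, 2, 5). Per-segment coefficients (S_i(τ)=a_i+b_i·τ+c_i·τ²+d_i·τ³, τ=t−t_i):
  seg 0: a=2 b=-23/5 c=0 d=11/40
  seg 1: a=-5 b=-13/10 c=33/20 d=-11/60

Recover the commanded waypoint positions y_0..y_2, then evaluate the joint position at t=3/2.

y_0 = S_0(0) = a_0 = 2
y_1 = S_1(0) = a_1 = -5
y_2 = S_1(3) = 1
t_q=3/2 is in segment 0 (τ=3/2); S_0(τ)=-1271/320

y_0=2 y_1=-5 y_2=1
S(3/2) = -1271/320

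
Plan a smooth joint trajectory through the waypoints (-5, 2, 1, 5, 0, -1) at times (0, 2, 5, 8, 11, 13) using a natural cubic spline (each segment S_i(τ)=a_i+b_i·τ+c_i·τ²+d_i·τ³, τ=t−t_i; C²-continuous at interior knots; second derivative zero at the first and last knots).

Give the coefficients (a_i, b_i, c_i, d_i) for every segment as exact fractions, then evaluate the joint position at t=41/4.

  seg 0: a=-5 b=34139/7614 c=0 d=-3745/15228
  seg 1: a=2 b=11669/7614 c=-3745/2538 d=9749/34263
  seg 2: a=1 b=2753/7614 c=8263/7614 d=-185/729
  seg 3: a=5 b=161/7614 c=-9127/7614 d=7265/34263
  seg 4: a=0 b=-11011/7614 c=1801/2538 d=-1801/15228
S(41/4) = 37747/27072

Δ: Δ0=7/2, Δ1=-1/3, Δ2=4/3, Δ3=-5/3, Δ4=-1/2
row 1: diag=10, rhs=-23; c'=3/10, d'=-23/10
row 2: denom=12−3·3/10=111/10; d'=(10−3·-23/10)/(111/10)=169/111
row 3: denom=12−3·10/37=414/37; d'=(-18−3·169/111)/(414/37)=-835/414
row 4: denom=10−3·37/138=423/46; d'=(7−3·-835/414)/(423/46)=1801/1269
back: M4=1801/1269
back: M3=-835/414−37/138·1801/1269=-9127/3807
back: M2=169/111−10/37·-9127/3807=8263/3807
back: M1=-23/10−3/10·8263/3807=-3745/1269
M: M0=0, M1=-3745/1269, M2=8263/3807, M3=-9127/3807, M4=1801/1269, M5=0
seg 0: a=-5, c=M0/2=0, d=(M1−M0)/(6·2)=-3745/15228, b=Δ0−h0·(2M0+M1)/6=34139/7614
seg 1: a=2, c=M1/2=-3745/2538, d=(M2−M1)/(6·3)=9749/34263, b=Δ1−h1·(2M1+M2)/6=11669/7614
seg 2: a=1, c=M2/2=8263/7614, d=(M3−M2)/(6·3)=-185/729, b=Δ2−h2·(2M2+M3)/6=2753/7614
seg 3: a=5, c=M3/2=-9127/7614, d=(M4−M3)/(6·3)=7265/34263, b=Δ3−h3·(2M3+M4)/6=161/7614
seg 4: a=0, c=M4/2=1801/2538, d=(M5−M4)/(6·2)=-1801/15228, b=Δ4−h4·(2M4+M5)/6=-11011/7614
t_q=41/4 → seg 3, τ=9/4; S=5+161/7614·τ+-9127/7614·τ²+7265/34263·τ³=37747/27072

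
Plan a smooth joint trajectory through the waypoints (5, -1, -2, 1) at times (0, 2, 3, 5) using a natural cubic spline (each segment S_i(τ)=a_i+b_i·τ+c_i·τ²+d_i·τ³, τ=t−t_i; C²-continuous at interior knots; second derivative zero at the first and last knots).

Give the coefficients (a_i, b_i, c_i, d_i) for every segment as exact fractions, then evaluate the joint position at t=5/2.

Δ: Δ0=-3, Δ1=-1, Δ2=3/2
row 1: diag=6, rhs=12; c'=1/6, d'=2
row 2: denom=6−1·1/6=35/6; d'=(15−1·2)/(35/6)=78/35
back: M2=78/35
back: M1=2−1/6·78/35=57/35
M: M0=0, M1=57/35, M2=78/35, M3=0
seg 0: a=5, c=M0/2=0, d=(M1−M0)/(6·2)=19/140, b=Δ0−h0·(2M0+M1)/6=-124/35
seg 1: a=-1, c=M1/2=57/70, d=(M2−M1)/(6·1)=1/10, b=Δ1−h1·(2M1+M2)/6=-67/35
seg 2: a=-2, c=M2/2=39/35, d=(M3−M2)/(6·2)=-13/70, b=Δ2−h2·(2M2+M3)/6=1/70
t_q=5/2 → seg 1, τ=1/2; S=-1+-67/35·τ+57/70·τ²+1/10·τ³=-195/112

  seg 0: a=5 b=-124/35 c=0 d=19/140
  seg 1: a=-1 b=-67/35 c=57/70 d=1/10
  seg 2: a=-2 b=1/70 c=39/35 d=-13/70
S(5/2) = -195/112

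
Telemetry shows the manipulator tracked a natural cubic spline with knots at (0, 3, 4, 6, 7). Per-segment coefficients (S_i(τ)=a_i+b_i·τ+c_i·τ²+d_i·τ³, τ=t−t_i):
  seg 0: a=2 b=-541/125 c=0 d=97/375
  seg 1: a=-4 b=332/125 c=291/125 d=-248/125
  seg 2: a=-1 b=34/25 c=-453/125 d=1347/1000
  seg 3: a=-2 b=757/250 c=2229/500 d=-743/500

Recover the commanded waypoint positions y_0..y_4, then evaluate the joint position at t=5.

y_0=2 y_1=-4 y_2=-1 y_3=-2 y_4=4
S(5) = -1917/1000

y_0 = S_0(0) = a_0 = 2
y_1 = S_1(0) = a_1 = -4
y_2 = S_2(0) = a_2 = -1
y_3 = S_3(0) = a_3 = -2
y_4 = S_3(1) = 4
t_q=5 is in segment 2 (τ=1); S_2(τ)=-1917/1000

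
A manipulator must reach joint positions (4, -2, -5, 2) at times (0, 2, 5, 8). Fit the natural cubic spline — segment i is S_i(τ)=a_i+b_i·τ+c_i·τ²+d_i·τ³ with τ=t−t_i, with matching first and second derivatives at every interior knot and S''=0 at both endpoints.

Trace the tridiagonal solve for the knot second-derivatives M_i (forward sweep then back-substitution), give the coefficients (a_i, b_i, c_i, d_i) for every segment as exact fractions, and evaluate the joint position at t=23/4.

  seg 0: a=4 b=-361/111 c=0 d=7/111
  seg 1: a=-2 b=-277/111 c=14/37 d=40/999
  seg 2: a=-5 b=95/111 c=82/111 d=-82/999
S(23/4) = -4709/1184

Δ: Δ0=-3, Δ1=-1, Δ2=7/3
row 1: diag=10, rhs=12; c'=3/10, d'=6/5
row 2: denom=12−3·3/10=111/10; d'=(20−3·6/5)/(111/10)=164/111
back: M2=164/111
back: M1=6/5−3/10·164/111=28/37
M: M0=0, M1=28/37, M2=164/111, M3=0
seg 0: a=4, c=M0/2=0, d=(M1−M0)/(6·2)=7/111, b=Δ0−h0·(2M0+M1)/6=-361/111
seg 1: a=-2, c=M1/2=14/37, d=(M2−M1)/(6·3)=40/999, b=Δ1−h1·(2M1+M2)/6=-277/111
seg 2: a=-5, c=M2/2=82/111, d=(M3−M2)/(6·3)=-82/999, b=Δ2−h2·(2M2+M3)/6=95/111
t_q=23/4 → seg 2, τ=3/4; S=-5+95/111·τ+82/111·τ²+-82/999·τ³=-4709/1184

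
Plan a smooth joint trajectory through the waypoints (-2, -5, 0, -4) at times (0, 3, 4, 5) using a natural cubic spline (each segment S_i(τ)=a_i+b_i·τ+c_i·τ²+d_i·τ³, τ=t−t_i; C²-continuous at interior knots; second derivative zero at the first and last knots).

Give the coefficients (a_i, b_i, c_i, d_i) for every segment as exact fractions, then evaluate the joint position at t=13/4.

Δ: Δ0=-1, Δ1=5, Δ2=-4
row 1: diag=8, rhs=36; c'=1/8, d'=9/2
row 2: denom=4−1·1/8=31/8; d'=(-54−1·9/2)/(31/8)=-468/31
back: M2=-468/31
back: M1=9/2−1/8·-468/31=198/31
M: M0=0, M1=198/31, M2=-468/31, M3=0
seg 0: a=-2, c=M0/2=0, d=(M1−M0)/(6·3)=11/31, b=Δ0−h0·(2M0+M1)/6=-130/31
seg 1: a=-5, c=M1/2=99/31, d=(M2−M1)/(6·1)=-111/31, b=Δ1−h1·(2M1+M2)/6=167/31
seg 2: a=0, c=M2/2=-234/31, d=(M3−M2)/(6·1)=78/31, b=Δ2−h2·(2M2+M3)/6=32/31
t_q=13/4 → seg 1, τ=1/4; S=-5+167/31·τ+99/31·τ²+-111/31·τ³=-6963/1984

  seg 0: a=-2 b=-130/31 c=0 d=11/31
  seg 1: a=-5 b=167/31 c=99/31 d=-111/31
  seg 2: a=0 b=32/31 c=-234/31 d=78/31
S(13/4) = -6963/1984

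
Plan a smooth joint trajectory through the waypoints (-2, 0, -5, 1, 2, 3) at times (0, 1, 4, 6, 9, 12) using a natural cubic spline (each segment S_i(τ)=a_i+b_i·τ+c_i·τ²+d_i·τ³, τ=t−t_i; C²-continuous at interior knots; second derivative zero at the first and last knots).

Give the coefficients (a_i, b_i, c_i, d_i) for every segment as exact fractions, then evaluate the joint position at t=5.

  seg 0: a=-2 b=6878/2499 c=0 d=-1880/2499
  seg 1: a=0 b=1238/2499 c=-1880/833 d=3839/7497
  seg 2: a=-5 b=1949/2499 c=1959/833 d=-3103/4998
  seg 3: a=1 b=977/357 c=-1144/833 d=1430/7497
  seg 4: a=2 b=-883/2499 c=286/833 d=-286/7497
S(5) = -4147/1666

Δ: Δ0=2, Δ1=-5/3, Δ2=3, Δ3=1/3, Δ4=1/3
row 1: diag=8, rhs=-22; c'=3/8, d'=-11/4
row 2: denom=10−3·3/8=71/8; d'=(28−3·-11/4)/(71/8)=290/71
row 3: denom=10−2·16/71=678/71; d'=(-16−2·290/71)/(678/71)=-286/113
row 4: denom=12−3·71/226=2499/226; d'=(0−3·-286/113)/(2499/226)=572/833
back: M4=572/833
back: M3=-286/113−71/226·572/833=-2288/833
back: M2=290/71−16/71·-2288/833=3918/833
back: M1=-11/4−3/8·3918/833=-3760/833
M: M0=0, M1=-3760/833, M2=3918/833, M3=-2288/833, M4=572/833, M5=0
seg 0: a=-2, c=M0/2=0, d=(M1−M0)/(6·1)=-1880/2499, b=Δ0−h0·(2M0+M1)/6=6878/2499
seg 1: a=0, c=M1/2=-1880/833, d=(M2−M1)/(6·3)=3839/7497, b=Δ1−h1·(2M1+M2)/6=1238/2499
seg 2: a=-5, c=M2/2=1959/833, d=(M3−M2)/(6·2)=-3103/4998, b=Δ2−h2·(2M2+M3)/6=1949/2499
seg 3: a=1, c=M3/2=-1144/833, d=(M4−M3)/(6·3)=1430/7497, b=Δ3−h3·(2M3+M4)/6=977/357
seg 4: a=2, c=M4/2=286/833, d=(M5−M4)/(6·3)=-286/7497, b=Δ4−h4·(2M4+M5)/6=-883/2499
t_q=5 → seg 2, τ=1; S=-5+1949/2499·τ+1959/833·τ²+-3103/4998·τ³=-4147/1666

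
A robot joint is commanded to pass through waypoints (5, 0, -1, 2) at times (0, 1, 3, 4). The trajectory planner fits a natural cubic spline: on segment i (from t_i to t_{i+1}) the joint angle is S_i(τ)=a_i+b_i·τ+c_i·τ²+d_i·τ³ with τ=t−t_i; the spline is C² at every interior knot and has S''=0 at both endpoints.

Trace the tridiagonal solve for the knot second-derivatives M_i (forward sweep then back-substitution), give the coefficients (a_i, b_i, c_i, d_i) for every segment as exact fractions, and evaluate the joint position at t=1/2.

Δ: Δ0=-5, Δ1=-1/2, Δ2=3
row 1: diag=6, rhs=27; c'=1/3, d'=9/2
row 2: denom=6−2·1/3=16/3; d'=(21−2·9/2)/(16/3)=9/4
back: M2=9/4
back: M1=9/2−1/3·9/4=15/4
M: M0=0, M1=15/4, M2=9/4, M3=0
seg 0: a=5, c=M0/2=0, d=(M1−M0)/(6·1)=5/8, b=Δ0−h0·(2M0+M1)/6=-45/8
seg 1: a=0, c=M1/2=15/8, d=(M2−M1)/(6·2)=-1/8, b=Δ1−h1·(2M1+M2)/6=-15/4
seg 2: a=-1, c=M2/2=9/8, d=(M3−M2)/(6·1)=-3/8, b=Δ2−h2·(2M2+M3)/6=9/4
t_q=1/2 → seg 0, τ=1/2; S=5+-45/8·τ+0·τ²+5/8·τ³=145/64

  seg 0: a=5 b=-45/8 c=0 d=5/8
  seg 1: a=0 b=-15/4 c=15/8 d=-1/8
  seg 2: a=-1 b=9/4 c=9/8 d=-3/8
S(1/2) = 145/64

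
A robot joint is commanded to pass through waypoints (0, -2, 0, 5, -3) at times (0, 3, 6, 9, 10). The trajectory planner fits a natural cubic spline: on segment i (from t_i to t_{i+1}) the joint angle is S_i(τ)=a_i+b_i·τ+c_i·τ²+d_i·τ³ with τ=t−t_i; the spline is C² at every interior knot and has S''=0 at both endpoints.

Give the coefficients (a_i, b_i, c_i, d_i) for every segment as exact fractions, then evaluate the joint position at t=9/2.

Δ: Δ0=-2/3, Δ1=2/3, Δ2=5/3, Δ3=-8
row 1: diag=12, rhs=8; c'=1/4, d'=2/3
row 2: denom=12−3·1/4=45/4; d'=(6−3·2/3)/(45/4)=16/45
row 3: denom=8−3·4/15=36/5; d'=(-58−3·16/45)/(36/5)=-443/54
back: M3=-443/54
back: M2=16/45−4/15·-443/54=206/81
back: M1=2/3−1/4·206/81=5/162
M: M0=0, M1=5/162, M2=206/81, M3=-443/54, M4=0
seg 0: a=0, c=M0/2=0, d=(M1−M0)/(6·3)=5/2916, b=Δ0−h0·(2M0+M1)/6=-221/324
seg 1: a=-2, c=M1/2=5/324, d=(M2−M1)/(6·3)=407/2916, b=Δ1−h1·(2M1+M2)/6=-103/162
seg 2: a=0, c=M2/2=103/81, d=(M3−M2)/(6·3)=-1741/2916, b=Δ2−h2·(2M2+M3)/6=1045/324
seg 3: a=5, c=M3/2=-443/108, d=(M4−M3)/(6·1)=443/324, b=Δ3−h3·(2M3+M4)/6=-853/162
t_q=9/2 → seg 1, τ=3/2; S=-2+-103/162·τ+5/324·τ²+407/2916·τ³=-235/96

  seg 0: a=0 b=-221/324 c=0 d=5/2916
  seg 1: a=-2 b=-103/162 c=5/324 d=407/2916
  seg 2: a=0 b=1045/324 c=103/81 d=-1741/2916
  seg 3: a=5 b=-853/162 c=-443/108 d=443/324
S(9/2) = -235/96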